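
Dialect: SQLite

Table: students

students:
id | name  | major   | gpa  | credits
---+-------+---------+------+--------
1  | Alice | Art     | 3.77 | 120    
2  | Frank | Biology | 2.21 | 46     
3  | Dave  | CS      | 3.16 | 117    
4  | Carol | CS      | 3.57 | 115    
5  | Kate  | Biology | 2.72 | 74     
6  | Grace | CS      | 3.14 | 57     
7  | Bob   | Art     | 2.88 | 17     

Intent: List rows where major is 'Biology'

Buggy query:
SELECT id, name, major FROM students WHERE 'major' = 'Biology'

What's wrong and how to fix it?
Bug: 'major' in single quotes is a string literal, not the column; the comparison is literal-vs-literal and never true

Fix: Remove the quotes around the column name (or use double quotes for an identifier)

Corrected query:
SELECT id, name, major FROM students WHERE major = 'Biology'

Result:
id | name  | major  
---+-------+--------
2  | Frank | Biology
5  | Kate  | Biology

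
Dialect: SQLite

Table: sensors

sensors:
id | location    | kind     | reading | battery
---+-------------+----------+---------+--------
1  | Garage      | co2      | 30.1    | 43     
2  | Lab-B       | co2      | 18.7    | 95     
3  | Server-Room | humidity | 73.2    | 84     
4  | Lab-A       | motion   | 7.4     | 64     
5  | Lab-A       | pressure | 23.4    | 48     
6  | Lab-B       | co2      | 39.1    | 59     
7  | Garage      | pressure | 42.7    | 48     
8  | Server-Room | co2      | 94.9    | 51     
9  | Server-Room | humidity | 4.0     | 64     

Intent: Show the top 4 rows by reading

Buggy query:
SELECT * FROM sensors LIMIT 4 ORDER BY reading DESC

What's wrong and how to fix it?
Bug: LIMIT must come after ORDER BY

Fix: Swap the clauses: ORDER BY first, then LIMIT

Corrected query:
SELECT * FROM sensors ORDER BY reading DESC LIMIT 4

Result:
id | location    | kind     | reading | battery
---+-------------+----------+---------+--------
8  | Server-Room | co2      | 94.9    | 51     
3  | Server-Room | humidity | 73.2    | 84     
7  | Garage      | pressure | 42.7    | 48     
6  | Lab-B       | co2      | 39.1    | 59     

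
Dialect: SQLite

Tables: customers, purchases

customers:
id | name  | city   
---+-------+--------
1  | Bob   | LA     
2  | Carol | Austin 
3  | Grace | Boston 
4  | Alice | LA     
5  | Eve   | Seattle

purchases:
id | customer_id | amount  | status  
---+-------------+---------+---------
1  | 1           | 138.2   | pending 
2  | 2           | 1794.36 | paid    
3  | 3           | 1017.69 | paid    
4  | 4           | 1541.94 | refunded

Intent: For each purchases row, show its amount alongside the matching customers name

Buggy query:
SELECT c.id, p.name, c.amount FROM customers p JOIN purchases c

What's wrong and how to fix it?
Bug: JOIN with no ON clause produces a cartesian product; every purchases row pairs with every customers row

Fix: Add ON c.customer_id = p.id to the JOIN

Corrected query:
SELECT c.id, p.name, c.amount FROM customers p JOIN purchases c ON c.customer_id = p.id

Result:
id | name  | amount 
---+-------+--------
1  | Bob   | 138.2  
2  | Carol | 1794.36
3  | Grace | 1017.69
4  | Alice | 1541.94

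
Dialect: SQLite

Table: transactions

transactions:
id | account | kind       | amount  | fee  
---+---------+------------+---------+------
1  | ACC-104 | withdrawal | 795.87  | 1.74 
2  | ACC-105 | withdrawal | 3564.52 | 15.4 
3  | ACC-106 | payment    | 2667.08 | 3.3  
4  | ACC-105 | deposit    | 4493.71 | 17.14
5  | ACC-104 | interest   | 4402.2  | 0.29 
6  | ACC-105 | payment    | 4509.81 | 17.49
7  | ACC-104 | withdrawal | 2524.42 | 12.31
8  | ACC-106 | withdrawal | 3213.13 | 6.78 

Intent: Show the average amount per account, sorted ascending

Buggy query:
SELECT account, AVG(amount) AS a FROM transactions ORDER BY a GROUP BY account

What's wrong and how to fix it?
Bug: ORDER BY appears before GROUP BY; SQL clause order requires GROUP BY first

Fix: Move ORDER BY to the end, after GROUP BY

Corrected query:
SELECT account, AVG(amount) AS a FROM transactions GROUP BY account ORDER BY a

Result:
account | a          
--------+------------
ACC-104 | 2574.163333
ACC-106 | 2940.105   
ACC-105 | 4189.346667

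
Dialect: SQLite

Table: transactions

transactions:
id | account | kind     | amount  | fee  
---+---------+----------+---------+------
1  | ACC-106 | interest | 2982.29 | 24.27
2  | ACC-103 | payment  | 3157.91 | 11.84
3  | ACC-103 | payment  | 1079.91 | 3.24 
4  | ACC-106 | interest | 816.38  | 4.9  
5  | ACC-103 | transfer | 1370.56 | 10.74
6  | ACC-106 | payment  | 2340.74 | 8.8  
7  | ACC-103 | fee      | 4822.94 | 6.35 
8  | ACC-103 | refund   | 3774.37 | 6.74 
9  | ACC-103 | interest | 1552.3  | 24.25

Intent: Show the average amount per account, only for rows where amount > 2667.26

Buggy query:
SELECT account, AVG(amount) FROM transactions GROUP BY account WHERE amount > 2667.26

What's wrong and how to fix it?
Bug: WHERE cannot follow GROUP BY

Fix: Move the WHERE clause before GROUP BY

Corrected query:
SELECT account, AVG(amount) FROM transactions WHERE amount > 2667.26 GROUP BY account

Result:
account | AVG(amount)
--------+------------
ACC-103 | 3918.406667
ACC-106 | 2982.29    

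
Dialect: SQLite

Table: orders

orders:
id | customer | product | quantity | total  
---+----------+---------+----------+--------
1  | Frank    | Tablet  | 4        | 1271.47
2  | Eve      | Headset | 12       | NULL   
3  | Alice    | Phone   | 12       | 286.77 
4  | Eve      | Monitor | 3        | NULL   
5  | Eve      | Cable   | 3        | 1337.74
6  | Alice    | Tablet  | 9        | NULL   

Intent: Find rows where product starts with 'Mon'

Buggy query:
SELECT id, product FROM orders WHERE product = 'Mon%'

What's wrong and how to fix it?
Bug: '=' compares the literal string including the % character; pattern matching needs LIKE

Fix: Use LIKE for wildcard pattern matching

Corrected query:
SELECT id, product FROM orders WHERE product LIKE 'Mon%'

Result:
id | product
---+--------
4  | Monitor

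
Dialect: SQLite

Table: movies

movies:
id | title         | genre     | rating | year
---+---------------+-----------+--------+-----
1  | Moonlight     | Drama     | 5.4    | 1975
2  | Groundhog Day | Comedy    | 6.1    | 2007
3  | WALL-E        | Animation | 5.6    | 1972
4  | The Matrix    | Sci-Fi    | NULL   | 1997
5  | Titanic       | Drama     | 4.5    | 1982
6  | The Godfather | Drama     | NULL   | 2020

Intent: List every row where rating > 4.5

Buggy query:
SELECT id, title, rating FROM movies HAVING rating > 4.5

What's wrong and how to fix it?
Bug: This is a non-aggregate query (no GROUP BY, no aggregates), so in SQLite the HAVING clause is invalid here; a row-level condition belongs in WHERE

Fix: Use WHERE for row-level filtering

Corrected query:
SELECT id, title, rating FROM movies WHERE rating > 4.5

Result:
id | title         | rating
---+---------------+-------
1  | Moonlight     | 5.4   
2  | Groundhog Day | 6.1   
3  | WALL-E        | 5.6   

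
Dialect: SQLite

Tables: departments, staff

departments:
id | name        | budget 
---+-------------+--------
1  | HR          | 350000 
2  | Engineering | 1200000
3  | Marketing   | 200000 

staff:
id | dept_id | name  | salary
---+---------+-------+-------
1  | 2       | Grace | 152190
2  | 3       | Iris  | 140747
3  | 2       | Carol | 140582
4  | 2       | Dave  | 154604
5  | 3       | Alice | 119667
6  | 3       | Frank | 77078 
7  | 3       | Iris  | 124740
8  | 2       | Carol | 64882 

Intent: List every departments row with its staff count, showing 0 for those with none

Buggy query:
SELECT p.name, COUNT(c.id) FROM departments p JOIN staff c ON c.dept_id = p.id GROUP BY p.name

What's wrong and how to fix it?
Bug: INNER JOIN drops departments rows that have no matching staff rows

Fix: Use LEFT JOIN so parents without children still appear (COUNT(c.id) gives 0)

Corrected query:
SELECT p.name, COUNT(c.id) FROM departments p LEFT JOIN staff c ON c.dept_id = p.id GROUP BY p.name

Result:
name        | COUNT(c.id)
------------+------------
Engineering | 4          
HR          | 0          
Marketing   | 4          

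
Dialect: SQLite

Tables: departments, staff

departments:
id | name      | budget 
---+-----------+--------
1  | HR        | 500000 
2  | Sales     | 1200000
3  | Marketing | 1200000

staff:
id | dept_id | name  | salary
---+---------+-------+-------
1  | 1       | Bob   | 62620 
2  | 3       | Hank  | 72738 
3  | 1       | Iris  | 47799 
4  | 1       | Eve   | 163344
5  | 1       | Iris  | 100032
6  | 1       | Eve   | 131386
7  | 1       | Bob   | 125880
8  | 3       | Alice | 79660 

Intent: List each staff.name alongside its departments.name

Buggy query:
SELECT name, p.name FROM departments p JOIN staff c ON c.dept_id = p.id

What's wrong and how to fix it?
Bug: Both tables have a 'name' column; the unqualified reference is ambiguous

Fix: Qualify the column with its table alias (c.name)

Corrected query:
SELECT c.name, p.name FROM departments p JOIN staff c ON c.dept_id = p.id

Result:
name  | name     
------+----------
Bob   | HR       
Hank  | Marketing
Iris  | HR       
Eve   | HR       
Iris  | HR       
Eve   | HR       
Bob   | HR       
Alice | Marketing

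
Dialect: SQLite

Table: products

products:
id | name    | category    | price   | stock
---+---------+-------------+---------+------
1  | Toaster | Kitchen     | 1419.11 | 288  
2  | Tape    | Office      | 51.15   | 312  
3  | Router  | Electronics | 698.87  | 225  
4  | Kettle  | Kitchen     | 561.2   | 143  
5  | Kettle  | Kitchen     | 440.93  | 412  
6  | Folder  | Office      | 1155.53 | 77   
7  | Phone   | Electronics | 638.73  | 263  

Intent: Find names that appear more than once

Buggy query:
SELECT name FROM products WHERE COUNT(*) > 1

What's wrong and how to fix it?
Bug: COUNT(*) is an aggregate and cannot be used in WHERE

Fix: Group first, then use HAVING for the count condition

Corrected query:
SELECT name FROM products GROUP BY name HAVING COUNT(*) > 1

Result:
name  
------
Kettle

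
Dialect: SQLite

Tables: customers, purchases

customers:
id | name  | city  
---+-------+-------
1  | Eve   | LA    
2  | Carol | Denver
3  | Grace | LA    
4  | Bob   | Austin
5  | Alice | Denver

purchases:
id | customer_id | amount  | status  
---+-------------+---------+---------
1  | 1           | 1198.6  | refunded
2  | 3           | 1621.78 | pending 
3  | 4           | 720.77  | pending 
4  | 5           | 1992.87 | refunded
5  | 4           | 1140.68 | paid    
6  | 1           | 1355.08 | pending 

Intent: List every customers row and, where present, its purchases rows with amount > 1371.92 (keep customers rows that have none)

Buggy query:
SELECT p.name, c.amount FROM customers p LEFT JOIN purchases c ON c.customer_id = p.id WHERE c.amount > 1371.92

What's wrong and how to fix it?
Bug: A WHERE condition on the right-hand table after LEFT JOIN drops unmatched parents

Fix: Put 'c.amount > 1371.92' in the JOIN's ON clause instead of WHERE

Corrected query:
SELECT p.name, c.amount FROM customers p LEFT JOIN purchases c ON c.customer_id = p.id AND c.amount > 1371.92

Result:
name  | amount 
------+--------
Eve   | NULL   
Carol | NULL   
Grace | 1621.78
Bob   | NULL   
Alice | 1992.87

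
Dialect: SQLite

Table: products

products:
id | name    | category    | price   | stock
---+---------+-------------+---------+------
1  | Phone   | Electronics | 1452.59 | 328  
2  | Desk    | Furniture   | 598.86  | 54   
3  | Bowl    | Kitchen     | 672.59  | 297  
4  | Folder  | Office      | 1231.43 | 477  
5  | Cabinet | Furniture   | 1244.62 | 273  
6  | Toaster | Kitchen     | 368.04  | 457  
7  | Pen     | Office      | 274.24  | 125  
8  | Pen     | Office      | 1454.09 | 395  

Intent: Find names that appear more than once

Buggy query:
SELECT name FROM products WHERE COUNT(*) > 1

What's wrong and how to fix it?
Bug: WHERE can't reference COUNT(*); aggregates are computed after WHERE

Fix: GROUP BY name, then filter groups with HAVING COUNT(*) > 1

Corrected query:
SELECT name FROM products GROUP BY name HAVING COUNT(*) > 1

Result:
name
----
Pen 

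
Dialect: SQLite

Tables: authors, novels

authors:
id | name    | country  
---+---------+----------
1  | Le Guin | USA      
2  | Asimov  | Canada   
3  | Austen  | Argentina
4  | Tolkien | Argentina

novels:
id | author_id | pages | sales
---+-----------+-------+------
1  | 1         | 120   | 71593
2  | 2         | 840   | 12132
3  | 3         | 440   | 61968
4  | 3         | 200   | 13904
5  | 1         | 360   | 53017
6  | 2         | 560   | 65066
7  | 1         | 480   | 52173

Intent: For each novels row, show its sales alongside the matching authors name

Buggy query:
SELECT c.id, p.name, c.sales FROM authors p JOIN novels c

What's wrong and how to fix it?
Bug: JOIN with no ON clause produces a cartesian product; every novels row pairs with every authors row

Fix: Specify the join condition linking the foreign key to the parent id

Corrected query:
SELECT c.id, p.name, c.sales FROM authors p JOIN novels c ON c.author_id = p.id

Result:
id | name    | sales
---+---------+------
1  | Le Guin | 71593
2  | Asimov  | 12132
3  | Austen  | 61968
4  | Austen  | 13904
5  | Le Guin | 53017
6  | Asimov  | 65066
7  | Le Guin | 52173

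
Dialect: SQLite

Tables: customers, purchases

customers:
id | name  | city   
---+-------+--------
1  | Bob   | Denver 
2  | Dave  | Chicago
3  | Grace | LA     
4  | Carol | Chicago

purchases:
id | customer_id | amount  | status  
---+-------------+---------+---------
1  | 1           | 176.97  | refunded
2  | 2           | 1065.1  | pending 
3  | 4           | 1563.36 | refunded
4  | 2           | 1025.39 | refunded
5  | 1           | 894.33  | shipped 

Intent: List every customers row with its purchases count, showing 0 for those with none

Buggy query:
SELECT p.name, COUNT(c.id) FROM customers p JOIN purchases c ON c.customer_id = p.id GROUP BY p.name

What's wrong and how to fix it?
Bug: INNER JOIN drops customers rows that have no matching purchases rows

Fix: Use LEFT JOIN so parents without children still appear (COUNT(c.id) gives 0)

Corrected query:
SELECT p.name, COUNT(c.id) FROM customers p LEFT JOIN purchases c ON c.customer_id = p.id GROUP BY p.name

Result:
name  | COUNT(c.id)
------+------------
Bob   | 2          
Carol | 1          
Dave  | 2          
Grace | 0          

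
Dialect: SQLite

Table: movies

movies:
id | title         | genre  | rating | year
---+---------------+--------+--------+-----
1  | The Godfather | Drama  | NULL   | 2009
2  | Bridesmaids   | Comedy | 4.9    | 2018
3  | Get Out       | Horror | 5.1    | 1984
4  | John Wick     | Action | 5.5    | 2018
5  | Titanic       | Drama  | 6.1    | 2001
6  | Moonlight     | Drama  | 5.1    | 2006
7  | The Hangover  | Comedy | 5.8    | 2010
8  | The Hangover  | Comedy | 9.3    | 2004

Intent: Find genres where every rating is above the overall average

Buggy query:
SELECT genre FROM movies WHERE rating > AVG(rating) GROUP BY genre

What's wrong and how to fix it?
Bug: AVG() is an aggregate; it can't sit directly in WHERE

Fix: Compute the overall average in a scalar subquery and compare each group's MIN against it in HAVING

Corrected query:
SELECT genre FROM movies GROUP BY genre HAVING MIN(rating) > (SELECT AVG(rating) FROM movies)

Result:
(no rows)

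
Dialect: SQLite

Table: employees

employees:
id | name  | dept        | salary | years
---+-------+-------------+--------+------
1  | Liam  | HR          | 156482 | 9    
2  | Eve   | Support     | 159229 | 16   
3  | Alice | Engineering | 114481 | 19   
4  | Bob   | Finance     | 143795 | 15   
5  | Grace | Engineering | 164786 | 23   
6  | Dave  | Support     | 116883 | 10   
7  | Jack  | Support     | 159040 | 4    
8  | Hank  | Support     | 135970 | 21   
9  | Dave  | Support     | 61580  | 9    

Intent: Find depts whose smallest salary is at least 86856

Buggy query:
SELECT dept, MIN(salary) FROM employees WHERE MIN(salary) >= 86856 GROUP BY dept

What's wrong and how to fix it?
Bug: Aggregates like MIN are computed per group after WHERE runs

Fix: Use HAVING for the per-group MIN condition

Corrected query:
SELECT dept, MIN(salary) FROM employees GROUP BY dept HAVING MIN(salary) >= 86856

Result:
dept        | MIN(salary)
------------+------------
Engineering | 114481     
Finance     | 143795     
HR          | 156482     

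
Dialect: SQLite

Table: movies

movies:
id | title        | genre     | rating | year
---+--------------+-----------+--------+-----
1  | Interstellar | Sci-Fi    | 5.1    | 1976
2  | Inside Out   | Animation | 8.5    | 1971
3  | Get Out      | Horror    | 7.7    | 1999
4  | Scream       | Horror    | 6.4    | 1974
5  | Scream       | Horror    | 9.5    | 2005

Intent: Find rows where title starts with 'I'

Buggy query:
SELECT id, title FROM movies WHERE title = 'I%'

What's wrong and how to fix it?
Bug: '=' compares the literal string including the % character; pattern matching needs LIKE

Fix: Use LIKE for wildcard pattern matching

Corrected query:
SELECT id, title FROM movies WHERE title LIKE 'I%'

Result:
id | title       
---+-------------
1  | Interstellar
2  | Inside Out  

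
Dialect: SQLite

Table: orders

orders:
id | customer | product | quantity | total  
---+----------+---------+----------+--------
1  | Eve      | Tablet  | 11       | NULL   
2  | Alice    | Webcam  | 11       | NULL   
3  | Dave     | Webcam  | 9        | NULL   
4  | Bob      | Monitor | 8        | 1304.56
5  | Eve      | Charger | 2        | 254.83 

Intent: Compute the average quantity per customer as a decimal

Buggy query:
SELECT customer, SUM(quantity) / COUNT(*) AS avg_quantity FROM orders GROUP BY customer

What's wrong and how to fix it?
Bug: Both operands are integers, so '/' performs integer division and truncates

Fix: Multiply by 1.0 (or CAST to REAL) to force floating-point division

Corrected query:
SELECT customer, SUM(quantity) * 1.0 / COUNT(*) AS avg_quantity FROM orders GROUP BY customer

Result:
customer | avg_quantity
---------+-------------
Alice    | 11          
Bob      | 8           
Dave     | 9           
Eve      | 6.5         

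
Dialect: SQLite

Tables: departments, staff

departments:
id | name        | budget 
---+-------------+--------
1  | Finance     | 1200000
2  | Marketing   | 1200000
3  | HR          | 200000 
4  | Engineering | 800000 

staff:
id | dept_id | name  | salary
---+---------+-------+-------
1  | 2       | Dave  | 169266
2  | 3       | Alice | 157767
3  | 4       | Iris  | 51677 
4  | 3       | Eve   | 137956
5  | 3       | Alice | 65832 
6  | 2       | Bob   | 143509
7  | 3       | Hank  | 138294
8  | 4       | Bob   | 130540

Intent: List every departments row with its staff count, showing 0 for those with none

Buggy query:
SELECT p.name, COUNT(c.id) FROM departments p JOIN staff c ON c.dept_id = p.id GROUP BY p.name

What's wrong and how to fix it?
Bug: An inner join excludes parents with zero children

Fix: Use LEFT JOIN so parents without children still appear (COUNT(c.id) gives 0)

Corrected query:
SELECT p.name, COUNT(c.id) FROM departments p LEFT JOIN staff c ON c.dept_id = p.id GROUP BY p.name

Result:
name        | COUNT(c.id)
------------+------------
Engineering | 2          
Finance     | 0          
HR          | 4          
Marketing   | 2          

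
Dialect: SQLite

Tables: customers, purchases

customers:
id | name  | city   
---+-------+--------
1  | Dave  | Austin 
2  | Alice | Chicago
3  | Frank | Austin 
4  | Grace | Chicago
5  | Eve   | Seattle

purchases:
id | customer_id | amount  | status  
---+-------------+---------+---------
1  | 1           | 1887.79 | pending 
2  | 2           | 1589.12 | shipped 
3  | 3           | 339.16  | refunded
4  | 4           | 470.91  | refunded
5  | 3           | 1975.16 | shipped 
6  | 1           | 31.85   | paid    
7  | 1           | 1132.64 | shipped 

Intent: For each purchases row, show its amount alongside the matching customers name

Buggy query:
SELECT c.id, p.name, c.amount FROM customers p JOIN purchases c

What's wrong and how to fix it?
Bug: JOIN with no ON clause produces a cartesian product; every purchases row pairs with every customers row

Fix: Add ON c.customer_id = p.id to the JOIN

Corrected query:
SELECT c.id, p.name, c.amount FROM customers p JOIN purchases c ON c.customer_id = p.id

Result:
id | name  | amount 
---+-------+--------
1  | Dave  | 1887.79
2  | Alice | 1589.12
3  | Frank | 339.16 
4  | Grace | 470.91 
5  | Frank | 1975.16
6  | Dave  | 31.85  
7  | Dave  | 1132.64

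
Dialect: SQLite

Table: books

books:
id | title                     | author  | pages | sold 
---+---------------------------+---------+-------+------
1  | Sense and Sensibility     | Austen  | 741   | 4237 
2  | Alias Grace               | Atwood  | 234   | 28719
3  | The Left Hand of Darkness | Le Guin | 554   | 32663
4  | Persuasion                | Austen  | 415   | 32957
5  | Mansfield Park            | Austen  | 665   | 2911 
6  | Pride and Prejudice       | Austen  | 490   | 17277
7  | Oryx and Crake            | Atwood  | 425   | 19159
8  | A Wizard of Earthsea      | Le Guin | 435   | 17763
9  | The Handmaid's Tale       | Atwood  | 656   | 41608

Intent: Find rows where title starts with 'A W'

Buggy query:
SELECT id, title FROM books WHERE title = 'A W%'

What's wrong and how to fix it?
Bug: Wildcards only work with LIKE; '=' treats '%' as a literal character

Fix: Replace '=' with LIKE so 'A W%' is treated as a pattern

Corrected query:
SELECT id, title FROM books WHERE title LIKE 'A W%'

Result:
id | title               
---+---------------------
8  | A Wizard of Earthsea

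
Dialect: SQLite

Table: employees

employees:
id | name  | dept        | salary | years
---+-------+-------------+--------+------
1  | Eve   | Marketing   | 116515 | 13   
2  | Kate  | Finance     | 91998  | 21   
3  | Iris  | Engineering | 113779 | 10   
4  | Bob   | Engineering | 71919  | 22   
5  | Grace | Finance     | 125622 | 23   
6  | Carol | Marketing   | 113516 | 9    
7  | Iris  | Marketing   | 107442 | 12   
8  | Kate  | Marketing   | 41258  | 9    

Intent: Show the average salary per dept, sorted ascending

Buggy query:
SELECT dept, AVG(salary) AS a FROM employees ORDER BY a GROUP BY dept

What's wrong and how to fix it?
Bug: GROUP BY must precede ORDER BY

Fix: Move ORDER BY to the end, after GROUP BY

Corrected query:
SELECT dept, AVG(salary) AS a FROM employees GROUP BY dept ORDER BY a

Result:
dept        | a       
------------+---------
Engineering | 92849   
Marketing   | 94682.75
Finance     | 108810  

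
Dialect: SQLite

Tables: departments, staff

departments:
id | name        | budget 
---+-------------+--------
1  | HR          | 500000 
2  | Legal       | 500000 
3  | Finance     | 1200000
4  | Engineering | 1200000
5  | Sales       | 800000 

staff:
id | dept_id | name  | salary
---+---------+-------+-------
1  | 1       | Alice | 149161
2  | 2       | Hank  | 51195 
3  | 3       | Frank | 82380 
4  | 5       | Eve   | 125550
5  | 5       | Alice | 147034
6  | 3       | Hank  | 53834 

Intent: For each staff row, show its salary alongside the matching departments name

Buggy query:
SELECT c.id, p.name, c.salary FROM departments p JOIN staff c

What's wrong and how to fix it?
Bug: Missing join condition: each staff row is matched to all departments rows instead of just its own

Fix: Specify the join condition linking the foreign key to the parent id

Corrected query:
SELECT c.id, p.name, c.salary FROM departments p JOIN staff c ON c.dept_id = p.id

Result:
id | name    | salary
---+---------+-------
1  | HR      | 149161
2  | Legal   | 51195 
3  | Finance | 82380 
4  | Sales   | 125550
5  | Sales   | 147034
6  | Finance | 53834 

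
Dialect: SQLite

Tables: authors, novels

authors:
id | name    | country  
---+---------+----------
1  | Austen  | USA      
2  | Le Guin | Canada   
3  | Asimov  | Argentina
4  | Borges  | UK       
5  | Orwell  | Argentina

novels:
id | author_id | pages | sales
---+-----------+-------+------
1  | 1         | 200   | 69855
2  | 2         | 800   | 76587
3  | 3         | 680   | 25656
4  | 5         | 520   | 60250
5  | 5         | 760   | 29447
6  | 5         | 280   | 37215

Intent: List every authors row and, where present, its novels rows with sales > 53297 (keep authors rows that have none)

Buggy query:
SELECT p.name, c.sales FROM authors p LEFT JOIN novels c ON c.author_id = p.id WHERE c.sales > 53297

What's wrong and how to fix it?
Bug: A WHERE condition on the right-hand table after LEFT JOIN drops unmatched parents

Fix: Put 'c.sales > 53297' in the JOIN's ON clause instead of WHERE

Corrected query:
SELECT p.name, c.sales FROM authors p LEFT JOIN novels c ON c.author_id = p.id AND c.sales > 53297

Result:
name    | sales
--------+------
Austen  | 69855
Le Guin | 76587
Asimov  | NULL 
Borges  | NULL 
Orwell  | 60250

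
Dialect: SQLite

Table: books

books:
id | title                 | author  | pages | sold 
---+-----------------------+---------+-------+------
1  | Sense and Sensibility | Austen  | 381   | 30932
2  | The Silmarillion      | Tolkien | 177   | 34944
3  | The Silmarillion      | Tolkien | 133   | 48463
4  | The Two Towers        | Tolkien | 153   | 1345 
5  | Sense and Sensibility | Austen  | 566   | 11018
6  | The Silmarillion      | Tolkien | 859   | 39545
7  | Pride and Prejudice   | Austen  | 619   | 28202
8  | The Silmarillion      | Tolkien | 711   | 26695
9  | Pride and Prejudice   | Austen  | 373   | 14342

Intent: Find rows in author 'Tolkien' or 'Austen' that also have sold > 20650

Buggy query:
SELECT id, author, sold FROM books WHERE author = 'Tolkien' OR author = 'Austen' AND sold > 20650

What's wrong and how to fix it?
Bug: Without parentheses, AND is evaluated before OR, so the sold filter only applies to the 'Austen' branch

Fix: Group the OR with parentheses (or use IN), then AND the threshold

Corrected query:
SELECT id, author, sold FROM books WHERE (author = 'Tolkien' OR author = 'Austen') AND sold > 20650

Result:
id | author  | sold 
---+---------+------
1  | Austen  | 30932
2  | Tolkien | 34944
3  | Tolkien | 48463
6  | Tolkien | 39545
7  | Austen  | 28202
8  | Tolkien | 26695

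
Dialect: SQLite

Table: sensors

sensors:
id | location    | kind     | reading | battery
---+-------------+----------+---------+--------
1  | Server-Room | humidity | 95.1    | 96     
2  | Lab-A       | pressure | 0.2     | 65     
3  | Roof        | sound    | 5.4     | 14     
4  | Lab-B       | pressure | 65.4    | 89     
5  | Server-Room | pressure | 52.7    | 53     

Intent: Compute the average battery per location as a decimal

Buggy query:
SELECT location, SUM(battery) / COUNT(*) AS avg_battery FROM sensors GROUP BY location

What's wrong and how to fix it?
Bug: SUM(battery) and COUNT(*) are both integers; the division truncates the fractional part

Fix: Multiply by 1.0 (or CAST to REAL) to force floating-point division

Corrected query:
SELECT location, SUM(battery) * 1.0 / COUNT(*) AS avg_battery FROM sensors GROUP BY location

Result:
location    | avg_battery
------------+------------
Lab-A       | 65         
Lab-B       | 89         
Roof        | 14         
Server-Room | 74.5       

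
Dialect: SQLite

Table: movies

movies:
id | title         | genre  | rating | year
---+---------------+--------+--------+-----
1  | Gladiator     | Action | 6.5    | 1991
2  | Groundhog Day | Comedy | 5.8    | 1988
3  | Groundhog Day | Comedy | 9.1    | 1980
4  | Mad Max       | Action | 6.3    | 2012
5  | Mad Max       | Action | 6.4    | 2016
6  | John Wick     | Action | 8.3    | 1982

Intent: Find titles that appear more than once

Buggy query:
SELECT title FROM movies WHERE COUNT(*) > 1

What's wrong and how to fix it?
Bug: WHERE can't reference COUNT(*); aggregates are computed after WHERE

Fix: GROUP BY title, then filter groups with HAVING COUNT(*) > 1

Corrected query:
SELECT title FROM movies GROUP BY title HAVING COUNT(*) > 1

Result:
title        
-------------
Groundhog Day
Mad Max      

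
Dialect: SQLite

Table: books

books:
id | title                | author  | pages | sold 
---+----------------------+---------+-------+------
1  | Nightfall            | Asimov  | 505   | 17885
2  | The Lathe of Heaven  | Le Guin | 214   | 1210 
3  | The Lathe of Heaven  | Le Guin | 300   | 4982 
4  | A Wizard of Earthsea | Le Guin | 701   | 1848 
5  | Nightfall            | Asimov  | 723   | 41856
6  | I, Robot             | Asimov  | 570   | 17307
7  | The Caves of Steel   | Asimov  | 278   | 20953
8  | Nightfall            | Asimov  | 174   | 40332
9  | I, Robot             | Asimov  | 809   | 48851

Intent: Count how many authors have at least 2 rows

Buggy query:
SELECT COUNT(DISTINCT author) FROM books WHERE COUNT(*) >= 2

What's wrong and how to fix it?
Bug: COUNT(*) cannot appear in WHERE; the per-group count doesn't exist yet

Fix: Group first with HAVING COUNT(*) >= 2, then COUNT the resulting groups

Corrected query:
SELECT COUNT(*) FROM (SELECT author FROM books GROUP BY author HAVING COUNT(*) >= 2)

Result:
COUNT(*)
--------
2       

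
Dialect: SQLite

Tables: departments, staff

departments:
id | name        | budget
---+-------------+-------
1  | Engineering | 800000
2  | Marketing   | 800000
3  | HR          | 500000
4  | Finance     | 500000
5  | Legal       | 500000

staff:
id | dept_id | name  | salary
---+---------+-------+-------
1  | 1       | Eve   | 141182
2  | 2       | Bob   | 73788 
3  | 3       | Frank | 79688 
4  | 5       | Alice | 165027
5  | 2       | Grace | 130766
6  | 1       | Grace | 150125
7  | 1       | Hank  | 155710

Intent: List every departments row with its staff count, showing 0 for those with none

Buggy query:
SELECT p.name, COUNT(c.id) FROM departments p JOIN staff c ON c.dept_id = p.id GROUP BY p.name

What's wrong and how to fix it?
Bug: An inner join excludes parents with zero children

Fix: Use LEFT JOIN so parents without children still appear (COUNT(c.id) gives 0)

Corrected query:
SELECT p.name, COUNT(c.id) FROM departments p LEFT JOIN staff c ON c.dept_id = p.id GROUP BY p.name

Result:
name        | COUNT(c.id)
------------+------------
Engineering | 3          
Finance     | 0          
HR          | 1          
Legal       | 1          
Marketing   | 2          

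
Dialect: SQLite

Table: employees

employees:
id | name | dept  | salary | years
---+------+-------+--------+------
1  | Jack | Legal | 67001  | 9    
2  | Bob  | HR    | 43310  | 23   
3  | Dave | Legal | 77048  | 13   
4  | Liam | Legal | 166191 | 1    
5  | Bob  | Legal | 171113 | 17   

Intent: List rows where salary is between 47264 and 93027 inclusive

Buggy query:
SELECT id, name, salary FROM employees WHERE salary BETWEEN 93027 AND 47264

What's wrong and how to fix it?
Bug: The bounds are reversed; BETWEEN a AND b requires a <= b to match anything

Fix: Swap the bounds so the smaller value comes first

Corrected query:
SELECT id, name, salary FROM employees WHERE salary BETWEEN 47264 AND 93027

Result:
id | name | salary
---+------+-------
1  | Jack | 67001 
3  | Dave | 77048 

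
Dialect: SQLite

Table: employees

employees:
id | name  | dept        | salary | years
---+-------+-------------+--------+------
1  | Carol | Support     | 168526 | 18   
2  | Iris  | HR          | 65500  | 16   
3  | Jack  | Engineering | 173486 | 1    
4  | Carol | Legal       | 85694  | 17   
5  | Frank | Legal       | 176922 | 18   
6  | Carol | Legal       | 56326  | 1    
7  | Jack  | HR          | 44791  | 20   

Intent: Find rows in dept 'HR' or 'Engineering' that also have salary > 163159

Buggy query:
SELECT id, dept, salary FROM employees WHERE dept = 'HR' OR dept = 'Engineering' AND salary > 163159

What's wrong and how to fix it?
Bug: AND binds tighter than OR, so this parses as dept = 'HR' OR (dept = 'Engineering' AND salary > 163159)

Fix: Group the OR with parentheses (or use IN), then AND the threshold

Corrected query:
SELECT id, dept, salary FROM employees WHERE (dept = 'HR' OR dept = 'Engineering') AND salary > 163159

Result:
id | dept        | salary
---+-------------+-------
3  | Engineering | 173486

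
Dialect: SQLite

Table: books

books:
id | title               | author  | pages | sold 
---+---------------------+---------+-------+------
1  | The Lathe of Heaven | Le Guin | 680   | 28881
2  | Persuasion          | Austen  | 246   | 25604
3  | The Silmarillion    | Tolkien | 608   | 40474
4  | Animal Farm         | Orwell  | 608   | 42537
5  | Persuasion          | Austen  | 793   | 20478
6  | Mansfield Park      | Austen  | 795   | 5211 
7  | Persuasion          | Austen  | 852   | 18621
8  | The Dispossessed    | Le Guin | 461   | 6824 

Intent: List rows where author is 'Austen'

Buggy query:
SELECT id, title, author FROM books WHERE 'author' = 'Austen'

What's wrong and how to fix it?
Bug: 'author' in single quotes is a string literal, not the column; the comparison is literal-vs-literal and never true

Fix: Reference the column as author without single quotes

Corrected query:
SELECT id, title, author FROM books WHERE author = 'Austen'

Result:
id | title          | author
---+----------------+-------
2  | Persuasion     | Austen
5  | Persuasion     | Austen
6  | Mansfield Park | Austen
7  | Persuasion     | Austen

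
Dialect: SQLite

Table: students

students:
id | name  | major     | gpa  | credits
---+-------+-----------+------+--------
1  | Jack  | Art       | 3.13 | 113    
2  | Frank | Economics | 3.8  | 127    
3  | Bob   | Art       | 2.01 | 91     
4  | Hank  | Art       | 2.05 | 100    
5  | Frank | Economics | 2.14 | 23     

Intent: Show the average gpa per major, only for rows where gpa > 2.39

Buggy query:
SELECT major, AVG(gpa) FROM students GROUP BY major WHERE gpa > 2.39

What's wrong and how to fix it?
Bug: WHERE cannot follow GROUP BY

Fix: Place WHERE between FROM and GROUP BY

Corrected query:
SELECT major, AVG(gpa) FROM students WHERE gpa > 2.39 GROUP BY major

Result:
major     | AVG(gpa)
----------+---------
Art       | 3.13    
Economics | 3.8     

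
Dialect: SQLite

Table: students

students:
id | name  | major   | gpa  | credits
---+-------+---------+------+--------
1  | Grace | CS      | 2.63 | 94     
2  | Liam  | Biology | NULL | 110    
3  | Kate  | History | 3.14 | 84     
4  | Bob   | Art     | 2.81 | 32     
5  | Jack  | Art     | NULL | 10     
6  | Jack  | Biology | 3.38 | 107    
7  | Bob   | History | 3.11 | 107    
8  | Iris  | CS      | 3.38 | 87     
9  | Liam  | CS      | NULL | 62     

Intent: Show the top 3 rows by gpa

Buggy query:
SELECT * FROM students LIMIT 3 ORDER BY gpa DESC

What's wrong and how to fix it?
Bug: ORDER BY cannot follow LIMIT; LIMIT is the final clause

Fix: Sort with ORDER BY, then apply LIMIT

Corrected query:
SELECT * FROM students ORDER BY gpa DESC LIMIT 3

Result:
id | name | major   | gpa  | credits
---+------+---------+------+--------
6  | Jack | Biology | 3.38 | 107    
8  | Iris | CS      | 3.38 | 87     
3  | Kate | History | 3.14 | 84     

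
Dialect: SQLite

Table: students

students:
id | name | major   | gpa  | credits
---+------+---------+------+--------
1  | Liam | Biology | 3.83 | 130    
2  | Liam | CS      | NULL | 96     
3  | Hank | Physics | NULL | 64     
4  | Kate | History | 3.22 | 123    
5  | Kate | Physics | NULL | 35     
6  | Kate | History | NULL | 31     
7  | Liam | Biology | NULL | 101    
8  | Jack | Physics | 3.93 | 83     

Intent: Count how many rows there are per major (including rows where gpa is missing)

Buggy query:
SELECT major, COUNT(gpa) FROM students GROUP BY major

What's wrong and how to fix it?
Bug: COUNT(column) counts non-NULL values only; rows with NULL gpa aren't counted

Fix: Replace COUNT(gpa) with COUNT(*)

Corrected query:
SELECT major, COUNT(*) FROM students GROUP BY major

Result:
major   | COUNT(*)
--------+---------
Biology | 2       
CS      | 1       
History | 2       
Physics | 3       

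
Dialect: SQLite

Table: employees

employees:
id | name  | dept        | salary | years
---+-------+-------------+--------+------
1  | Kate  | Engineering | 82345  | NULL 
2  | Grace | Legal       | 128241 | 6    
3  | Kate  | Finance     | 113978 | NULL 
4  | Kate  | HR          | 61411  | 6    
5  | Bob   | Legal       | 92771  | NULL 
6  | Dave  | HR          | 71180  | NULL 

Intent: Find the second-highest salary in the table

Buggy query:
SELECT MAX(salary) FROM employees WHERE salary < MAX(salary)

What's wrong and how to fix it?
Bug: MAX(salary) on the right of the comparison is an aggregate-in-WHERE error

Fix: Put the inner MAX in a scalar subquery

Corrected query:
SELECT MAX(salary) FROM employees WHERE salary < (SELECT MAX(salary) FROM employees)

Result:
MAX(salary)
-----------
113978     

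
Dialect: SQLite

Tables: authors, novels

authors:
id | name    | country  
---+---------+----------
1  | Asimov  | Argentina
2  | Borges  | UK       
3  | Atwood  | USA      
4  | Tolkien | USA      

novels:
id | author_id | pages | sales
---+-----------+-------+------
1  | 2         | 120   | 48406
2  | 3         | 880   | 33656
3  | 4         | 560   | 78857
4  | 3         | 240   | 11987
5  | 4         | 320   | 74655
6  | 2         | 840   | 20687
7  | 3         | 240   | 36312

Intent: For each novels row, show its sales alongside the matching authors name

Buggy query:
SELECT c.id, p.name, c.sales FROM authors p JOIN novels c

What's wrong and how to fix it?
Bug: Missing join condition: each novels row is matched to all authors rows instead of just its own

Fix: Add ON c.author_id = p.id to the JOIN

Corrected query:
SELECT c.id, p.name, c.sales FROM authors p JOIN novels c ON c.author_id = p.id

Result:
id | name    | sales
---+---------+------
1  | Borges  | 48406
2  | Atwood  | 33656
3  | Tolkien | 78857
4  | Atwood  | 11987
5  | Tolkien | 74655
6  | Borges  | 20687
7  | Atwood  | 36312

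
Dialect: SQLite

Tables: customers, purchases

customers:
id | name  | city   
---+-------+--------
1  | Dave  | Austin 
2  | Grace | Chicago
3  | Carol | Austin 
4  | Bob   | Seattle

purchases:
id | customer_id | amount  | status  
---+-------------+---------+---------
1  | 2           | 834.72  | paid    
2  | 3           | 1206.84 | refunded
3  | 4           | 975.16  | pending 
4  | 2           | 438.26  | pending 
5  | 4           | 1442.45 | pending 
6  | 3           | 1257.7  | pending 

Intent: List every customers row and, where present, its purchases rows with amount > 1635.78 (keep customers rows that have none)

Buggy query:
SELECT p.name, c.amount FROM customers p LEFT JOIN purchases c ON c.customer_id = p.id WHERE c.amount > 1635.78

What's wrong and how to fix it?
Bug: A WHERE condition on the right-hand table after LEFT JOIN drops unmatched parents

Fix: Move the right-table condition into the ON clause so unmatched parents are kept

Corrected query:
SELECT p.name, c.amount FROM customers p LEFT JOIN purchases c ON c.customer_id = p.id AND c.amount > 1635.78

Result:
name  | amount
------+-------
Dave  | NULL  
Grace | NULL  
Carol | NULL  
Bob   | NULL  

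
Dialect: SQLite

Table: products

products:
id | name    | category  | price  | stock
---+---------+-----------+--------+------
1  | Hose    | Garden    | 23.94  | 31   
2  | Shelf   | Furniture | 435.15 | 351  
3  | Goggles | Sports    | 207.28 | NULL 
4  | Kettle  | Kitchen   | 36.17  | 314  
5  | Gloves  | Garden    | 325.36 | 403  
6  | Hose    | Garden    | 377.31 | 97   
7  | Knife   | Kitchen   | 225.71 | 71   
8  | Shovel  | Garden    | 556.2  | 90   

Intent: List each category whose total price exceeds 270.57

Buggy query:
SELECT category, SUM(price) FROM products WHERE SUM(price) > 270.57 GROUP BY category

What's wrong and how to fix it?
Bug: WHERE runs before GROUP BY, so aggregates aren't available there

Fix: Use HAVING (which filters groups after aggregation) instead of WHERE

Corrected query:
SELECT category, SUM(price) FROM products GROUP BY category HAVING SUM(price) > 270.57

Result:
category  | SUM(price)
----------+-----------
Furniture | 435.15    
Garden    | 1282.81   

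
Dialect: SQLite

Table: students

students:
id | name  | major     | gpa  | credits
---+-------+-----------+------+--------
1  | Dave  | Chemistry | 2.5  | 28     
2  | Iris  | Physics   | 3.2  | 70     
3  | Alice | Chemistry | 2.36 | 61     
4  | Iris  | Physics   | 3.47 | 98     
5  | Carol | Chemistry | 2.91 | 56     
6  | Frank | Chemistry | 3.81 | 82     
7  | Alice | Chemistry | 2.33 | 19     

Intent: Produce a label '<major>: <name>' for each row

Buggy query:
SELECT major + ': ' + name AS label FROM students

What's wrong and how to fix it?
Bug: SQLite uses || for string concatenation; + coerces text to numbers (yielding 0)

Fix: Replace + with || to concatenate text

Corrected query:
SELECT major || ': ' || name AS label FROM students

Result:
label           
----------------
Chemistry: Dave 
Physics: Iris   
Chemistry: Alice
Physics: Iris   
Chemistry: Carol
Chemistry: Frank
Chemistry: Alice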